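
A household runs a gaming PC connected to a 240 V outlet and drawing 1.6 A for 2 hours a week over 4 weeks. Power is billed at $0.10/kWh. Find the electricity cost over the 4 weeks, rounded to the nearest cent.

$0.31

Power = 1.6 A × 240 V = 384 W = 0.384 kW
Runtime = 2 h/week × 4 weeks = 8 h
Energy = 0.384 kW × 8 h = 3.072 kWh
Cost = 3.072 kWh × $0.10/kWh = $0.31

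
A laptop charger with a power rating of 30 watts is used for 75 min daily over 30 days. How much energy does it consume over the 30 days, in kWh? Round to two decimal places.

Runtime = 75 min × 30 = 2250 min = 37.5 h
Energy = 0.03 kW × 37.5 h = 1.125 kWh ≈ 1.13 kWh

1.13 kWh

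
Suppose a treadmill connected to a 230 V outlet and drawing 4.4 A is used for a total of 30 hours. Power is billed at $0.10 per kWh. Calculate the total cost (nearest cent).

Power = 4.4 A × 230 V = 1012 W = 1.012 kW
Energy = 1.012 kW × 30 h = 30.36 kWh
Cost = 30.36 kWh × $0.10/kWh = $3.04

$3.04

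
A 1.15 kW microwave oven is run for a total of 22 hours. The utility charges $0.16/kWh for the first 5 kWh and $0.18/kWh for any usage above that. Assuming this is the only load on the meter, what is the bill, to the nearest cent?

$4.45

Energy = 1.15 kW × 22 h = 25.3 kWh
Tier 1 (0–5 kWh): 5 × $0.16 = $0.8
Above 5 kWh: 20.3 × $0.18 = $3.654
Bill = $4.45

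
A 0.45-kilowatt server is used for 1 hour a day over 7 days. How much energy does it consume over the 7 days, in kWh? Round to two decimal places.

3.15 kWh

Runtime = 1 h/day × 7 days = 7 h
Energy = 0.45 kW × 7 h = 3.15 kWh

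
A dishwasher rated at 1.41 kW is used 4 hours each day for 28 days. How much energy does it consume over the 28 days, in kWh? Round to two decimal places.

157.92 kWh

Runtime = 4 h/day × 28 days = 112 h
Energy = 1.41 kW × 112 h = 157.92 kWh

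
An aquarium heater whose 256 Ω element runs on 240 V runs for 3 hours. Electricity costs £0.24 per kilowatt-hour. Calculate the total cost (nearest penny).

Power = V²/R = 240²/256 = 225 W = 0.225 kW
Energy = 0.225 kW × 3 h = 0.675 kWh
Cost = 0.675 kWh × £0.24/kWh = £0.16

£0.16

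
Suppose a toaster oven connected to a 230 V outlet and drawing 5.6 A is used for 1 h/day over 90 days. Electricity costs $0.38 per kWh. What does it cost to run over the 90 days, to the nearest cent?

$44.05

Power = 5.6 A × 230 V = 1288 W = 1.288 kW
Runtime = 1 h/day × 90 days = 90 h
Energy = 1.288 kW × 90 h = 115.92 kWh
Cost = 115.92 kWh × $0.38/kWh = $44.05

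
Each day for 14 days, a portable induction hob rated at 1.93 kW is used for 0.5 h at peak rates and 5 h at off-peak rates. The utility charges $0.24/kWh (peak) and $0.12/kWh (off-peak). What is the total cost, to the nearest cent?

$19.45

Peak energy = 1.93 kW × 0.5 h × 14 = 13.51 kWh
Off-peak energy = 1.93 kW × 5 h × 14 = 135.1 kWh
Cost = 13.51 × $0.24 + 135.1 × $0.12 = $3.2424 + $16.212 = $19.45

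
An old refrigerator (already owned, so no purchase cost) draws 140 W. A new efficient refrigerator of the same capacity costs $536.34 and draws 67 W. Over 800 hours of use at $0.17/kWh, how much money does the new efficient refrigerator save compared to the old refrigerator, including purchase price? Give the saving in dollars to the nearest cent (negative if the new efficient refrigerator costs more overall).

-$526.41

old refrigerator: $0.00 + (140/1000) kW × 800 h × $0.17 = $0.00 + $19.04 = $19.04
new efficient refrigerator: $536.34 + (67/1000) kW × 800 h × $0.17 = $536.34 + $9.112 = $545.452
Saving = $19.04 − $545.452 = −$526.412 → -$526.41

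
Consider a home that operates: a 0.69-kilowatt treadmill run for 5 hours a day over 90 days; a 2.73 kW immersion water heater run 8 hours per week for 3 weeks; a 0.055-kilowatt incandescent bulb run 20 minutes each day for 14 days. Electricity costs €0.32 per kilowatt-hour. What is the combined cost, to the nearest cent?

€120.41

treadmill: Runtime = 5 h/day × 90 days = 450 h
treadmill: 0.69 kW × 450 h = 310.5 kWh
immersion water heater: Runtime = 8 h/week × 3 weeks = 24 h
immersion water heater: 2.73 kW × 24 h = 65.52 kWh
incandescent bulb: Runtime = 20 min × 14 = 280 min = 4.666666… h
incandescent bulb: 0.055 kW × 4.666666… h = 0.256666… kWh
Total energy = 376.276666… kWh
Cost = 376.276666… × €0.32 = €120.41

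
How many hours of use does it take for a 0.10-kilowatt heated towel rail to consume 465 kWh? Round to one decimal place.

Hours = 465 kWh ÷ 0.1 kW = 4650.0 h

4650.0 h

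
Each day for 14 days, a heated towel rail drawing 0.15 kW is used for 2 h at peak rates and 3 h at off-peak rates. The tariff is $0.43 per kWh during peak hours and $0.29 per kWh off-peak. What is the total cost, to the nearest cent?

$3.63

Peak energy = 0.15 kW × 2 h × 14 = 4.2 kWh
Off-peak energy = 0.15 kW × 3 h × 14 = 6.3 kWh
Cost = 4.2 × $0.43 + 6.3 × $0.29 = $1.806 + $1.827 = $3.63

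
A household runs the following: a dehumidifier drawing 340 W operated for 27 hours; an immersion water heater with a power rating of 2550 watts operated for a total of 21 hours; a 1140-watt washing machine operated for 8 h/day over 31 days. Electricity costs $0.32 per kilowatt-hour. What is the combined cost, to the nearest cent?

$110.54

dehumidifier: 0.34 kW × 27 h = 9.18 kWh
immersion water heater: 2.55 kW × 21 h = 53.55 kWh
washing machine: Runtime = 8 h/day × 31 days = 248 h
washing machine: 1.14 kW × 248 h = 282.72 kWh
Total energy = 345.45 kWh
Cost = 345.45 × $0.32 = $110.54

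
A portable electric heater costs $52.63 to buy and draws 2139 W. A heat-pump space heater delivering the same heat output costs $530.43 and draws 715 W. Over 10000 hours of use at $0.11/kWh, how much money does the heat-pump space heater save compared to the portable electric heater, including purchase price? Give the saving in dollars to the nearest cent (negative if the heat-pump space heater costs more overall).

$1088.60

portable electric heater: $52.63 + (2139/1000) kW × 10000 h × $0.11 = $52.63 + $2352.9 = $2405.53
heat-pump space heater: $530.43 + (715/1000) kW × 10000 h × $0.11 = $530.43 + $786.5 = $1316.93
Saving = $2405.53 − $1316.93 = $1088.6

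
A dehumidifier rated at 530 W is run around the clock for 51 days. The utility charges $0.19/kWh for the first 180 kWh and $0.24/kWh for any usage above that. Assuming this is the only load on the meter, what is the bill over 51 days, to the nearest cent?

$146.69

Runtime = 24 h × 51 = 1224 h
Energy = 0.53 kW × 1224 h = 648.72 kWh
Tier 1 (0–180 kWh): 180 × $0.19 = $34.2
Above 180 kWh: 468.72 × $0.24 = $112.4928
Bill = $146.69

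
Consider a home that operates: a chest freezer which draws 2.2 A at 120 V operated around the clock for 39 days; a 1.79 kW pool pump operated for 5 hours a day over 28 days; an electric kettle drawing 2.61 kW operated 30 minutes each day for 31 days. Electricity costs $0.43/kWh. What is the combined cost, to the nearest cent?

$231.41

chest freezer: Power = 2.2 A × 120 V = 264 W = 0.264 kW
chest freezer: Runtime = 24 h × 39 = 936 h
chest freezer: 0.264 kW × 936 h = 247.104 kWh
pool pump: Runtime = 5 h/day × 28 days = 140 h
pool pump: 1.79 kW × 140 h = 250.6 kWh
electric kettle: Runtime = 30 min × 31 = 930 min = 15.5 h
electric kettle: 2.61 kW × 15.5 h = 40.455 kWh
Total energy = 538.159 kWh
Cost = 538.159 × $0.43 = $231.41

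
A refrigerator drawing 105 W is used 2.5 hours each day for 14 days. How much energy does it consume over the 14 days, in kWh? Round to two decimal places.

3.68 kWh

Runtime = 2.5 h/day × 14 days = 35 h
Energy = 0.105 kW × 35 h = 3.675 kWh ≈ 3.68 kWh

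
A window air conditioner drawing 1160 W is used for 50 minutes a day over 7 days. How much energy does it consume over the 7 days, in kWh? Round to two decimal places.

Runtime = 50 min × 7 = 350 min = 5.833333… h
Energy = 1.16 kW × 5.833333… h = 6.766666… kWh ≈ 6.77 kWh

6.77 kWh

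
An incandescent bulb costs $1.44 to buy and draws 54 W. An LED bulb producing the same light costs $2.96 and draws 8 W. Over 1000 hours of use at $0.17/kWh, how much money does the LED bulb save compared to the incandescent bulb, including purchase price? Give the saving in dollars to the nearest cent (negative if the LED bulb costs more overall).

$6.30

incandescent bulb: $1.44 + (54/1000) kW × 1000 h × $0.17 = $1.44 + $9.18 = $10.62
LED bulb: $2.96 + (8/1000) kW × 1000 h × $0.17 = $2.96 + $1.36 = $4.32
Saving = $10.62 − $4.32 = $6.3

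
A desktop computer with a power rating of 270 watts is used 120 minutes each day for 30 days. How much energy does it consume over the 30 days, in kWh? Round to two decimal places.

Runtime = 120 min × 30 = 3600 min = 60 h
Energy = 0.27 kW × 60 h = 16.2 kWh

16.20 kWh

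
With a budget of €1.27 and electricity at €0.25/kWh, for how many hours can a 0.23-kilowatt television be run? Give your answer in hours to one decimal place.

Energy available = €1.27 ÷ €0.25/kWh = 5.08 kWh
Hours = 5.08 kWh ÷ 0.23 kW = 22.1 h

22.1 h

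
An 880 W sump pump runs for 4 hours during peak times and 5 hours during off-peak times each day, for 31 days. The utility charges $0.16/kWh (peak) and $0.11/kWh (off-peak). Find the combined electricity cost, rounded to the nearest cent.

Peak energy = 0.88 kW × 4 h × 31 = 109.12 kWh
Off-peak energy = 0.88 kW × 5 h × 31 = 136.4 kWh
Cost = 109.12 × $0.16 + 136.4 × $0.11 = $17.4592 + $15.004 = $32.46

$32.46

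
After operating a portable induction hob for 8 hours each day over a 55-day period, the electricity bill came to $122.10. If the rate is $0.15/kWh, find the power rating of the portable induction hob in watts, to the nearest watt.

1850 W

Energy = $122.10 ÷ $0.15/kWh = 814 kWh
Runtime = 8 h/day × 55 days = 440 h
Power = 814 kWh ÷ 440 h = 1.85 kW = 1850 W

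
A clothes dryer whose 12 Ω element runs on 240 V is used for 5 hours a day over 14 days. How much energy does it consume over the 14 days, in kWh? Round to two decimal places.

336.00 kWh

Power = V²/R = 240²/12 = 4800 W = 4.8 kW
Runtime = 5 h/day × 14 days = 70 h
Energy = 4.8 kW × 70 h = 336 kWh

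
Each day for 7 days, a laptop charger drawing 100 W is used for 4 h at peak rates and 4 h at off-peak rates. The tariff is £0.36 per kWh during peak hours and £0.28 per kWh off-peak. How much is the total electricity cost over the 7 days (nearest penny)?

Peak energy = 0.1 kW × 4 h × 7 = 2.8 kWh
Off-peak energy = 0.1 kW × 4 h × 7 = 2.8 kWh
Cost = 2.8 × £0.36 + 2.8 × £0.28 = £1.008 + £0.784 = £1.79

£1.79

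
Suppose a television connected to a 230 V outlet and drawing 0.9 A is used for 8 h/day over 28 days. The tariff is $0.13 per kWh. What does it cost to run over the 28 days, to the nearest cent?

Power = 0.9 A × 230 V = 207 W = 0.207 kW
Runtime = 8 h/day × 28 days = 224 h
Energy = 0.207 kW × 224 h = 46.368 kWh
Cost = 46.368 kWh × $0.13/kWh = $6.03

$6.03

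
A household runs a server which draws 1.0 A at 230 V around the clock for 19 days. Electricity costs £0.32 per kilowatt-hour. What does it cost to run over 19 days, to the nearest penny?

£33.56

Power = 1.0 A × 230 V = 230 W = 0.23 kW
Runtime = 24 h × 19 = 456 h
Energy = 0.23 kW × 456 h = 104.88 kWh
Cost = 104.88 kWh × £0.32/kWh = £33.56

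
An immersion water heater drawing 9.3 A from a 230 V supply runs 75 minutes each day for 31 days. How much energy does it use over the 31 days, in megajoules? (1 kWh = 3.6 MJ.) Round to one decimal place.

298.4 MJ

Power = 9.3 A × 230 V = 2139 W = 2.139 kW
Runtime = 75 min × 31 = 2325 min = 38.75 h
Energy = 2.139 kW × 38.75 h = 82.88625 kWh
= 82.88625 × 3.6 MJ = 298.4 MJ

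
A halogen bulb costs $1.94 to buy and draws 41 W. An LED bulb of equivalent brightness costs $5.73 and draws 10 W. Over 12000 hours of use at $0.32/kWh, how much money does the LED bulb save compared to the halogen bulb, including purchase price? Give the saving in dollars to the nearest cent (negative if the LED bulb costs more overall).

$115.25

halogen bulb: $1.94 + (41/1000) kW × 12000 h × $0.32 = $1.94 + $157.44 = $159.38
LED bulb: $5.73 + (10/1000) kW × 12000 h × $0.32 = $5.73 + $38.4 = $44.13
Saving = $159.38 − $44.13 = $115.25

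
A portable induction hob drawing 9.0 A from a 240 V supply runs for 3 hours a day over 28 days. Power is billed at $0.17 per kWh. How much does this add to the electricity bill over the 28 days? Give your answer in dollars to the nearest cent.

Power = 9.0 A × 240 V = 2160 W = 2.16 kW
Runtime = 3 h/day × 28 days = 84 h
Energy = 2.16 kW × 84 h = 181.44 kWh
Cost = 181.44 kWh × $0.17/kWh = $30.84

$30.84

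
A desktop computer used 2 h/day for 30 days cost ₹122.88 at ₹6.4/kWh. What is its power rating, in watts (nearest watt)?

Energy = ₹122.88 ÷ ₹6.4/kWh = 19.2 kWh
Runtime = 2 h/day × 30 days = 60 h
Power = 19.2 kWh ÷ 60 h = 0.32 kW = 320 W

320 W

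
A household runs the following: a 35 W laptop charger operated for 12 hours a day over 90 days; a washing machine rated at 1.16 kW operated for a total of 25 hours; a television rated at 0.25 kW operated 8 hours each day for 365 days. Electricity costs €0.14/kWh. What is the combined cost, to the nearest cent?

€111.55

laptop charger: Runtime = 12 h/day × 90 days = 1080 h
laptop charger: 0.035 kW × 1080 h = 37.8 kWh
washing machine: 1.16 kW × 25 h = 29 kWh
television: Runtime = 8 h/day × 365 days = 2920 h
television: 0.25 kW × 2920 h = 730 kWh
Total energy = 796.8 kWh
Cost = 796.8 × €0.14 = €111.55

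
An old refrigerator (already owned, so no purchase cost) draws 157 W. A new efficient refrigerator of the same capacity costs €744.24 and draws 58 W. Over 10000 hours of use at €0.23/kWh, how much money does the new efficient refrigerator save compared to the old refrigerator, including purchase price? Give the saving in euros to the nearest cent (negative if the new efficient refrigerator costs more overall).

old refrigerator: €0.00 + (157/1000) kW × 10000 h × €0.23 = €0.00 + €361.1 = €361.1
new efficient refrigerator: €744.24 + (58/1000) kW × 10000 h × €0.23 = €744.24 + €133.4 = €877.64
Saving = €361.1 − €877.64 = −€516.54

-€516.54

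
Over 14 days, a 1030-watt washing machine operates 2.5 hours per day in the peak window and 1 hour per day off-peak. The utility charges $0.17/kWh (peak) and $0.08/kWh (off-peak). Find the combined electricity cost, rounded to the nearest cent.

$7.28

Peak energy = 1.03 kW × 2.5 h × 14 = 36.05 kWh
Off-peak energy = 1.03 kW × 1 h × 14 = 14.42 kWh
Cost = 36.05 × $0.17 + 14.42 × $0.08 = $6.1285 + $1.1536 = $7.28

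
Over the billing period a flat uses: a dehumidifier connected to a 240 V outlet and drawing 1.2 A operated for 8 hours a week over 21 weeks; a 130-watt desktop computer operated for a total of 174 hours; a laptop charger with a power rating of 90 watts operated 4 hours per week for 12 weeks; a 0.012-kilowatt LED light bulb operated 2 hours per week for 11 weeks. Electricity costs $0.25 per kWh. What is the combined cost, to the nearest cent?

dehumidifier: Power = 1.2 A × 240 V = 288 W = 0.288 kW
dehumidifier: Runtime = 8 h/week × 21 weeks = 168 h
dehumidifier: 0.288 kW × 168 h = 48.384 kWh
desktop computer: 0.13 kW × 174 h = 22.62 kWh
laptop charger: Runtime = 4 h/week × 12 weeks = 48 h
laptop charger: 0.09 kW × 48 h = 4.32 kWh
LED light bulb: Runtime = 2 h/week × 11 weeks = 22 h
LED light bulb: 0.012 kW × 22 h = 0.264 kWh
Total energy = 75.588 kWh
Cost = 75.588 × $0.25 = $18.90

$18.90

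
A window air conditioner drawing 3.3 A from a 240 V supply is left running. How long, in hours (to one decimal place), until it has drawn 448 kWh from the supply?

Power = 3.3 A × 240 V = 792 W = 0.792 kW
Hours = 448 kWh ÷ 0.792 kW = 565.7 h

565.7 h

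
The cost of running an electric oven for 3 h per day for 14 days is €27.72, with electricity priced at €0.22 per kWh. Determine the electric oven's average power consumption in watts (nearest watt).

Energy = €27.72 ÷ €0.22/kWh = 126 kWh
Runtime = 3 h/day × 14 days = 42 h
Power = 126 kWh ÷ 42 h = 3 kW = 3000 W

3000 W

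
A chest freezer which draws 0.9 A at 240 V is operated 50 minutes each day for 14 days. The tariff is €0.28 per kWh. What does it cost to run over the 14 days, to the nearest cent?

€0.71

Power = 0.9 A × 240 V = 216 W = 0.216 kW
Runtime = 50 min × 14 = 700 min = 11.666666… h
Energy = 0.216 kW × 11.666666… h = 2.52 kWh
Cost = 2.52 kWh × €0.28/kWh = €0.71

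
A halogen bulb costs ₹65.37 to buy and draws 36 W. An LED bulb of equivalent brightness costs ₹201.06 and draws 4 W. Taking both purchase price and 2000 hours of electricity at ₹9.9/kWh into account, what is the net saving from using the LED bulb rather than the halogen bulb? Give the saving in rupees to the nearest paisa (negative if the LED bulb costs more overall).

₹497.91

halogen bulb: ₹65.37 + (36/1000) kW × 2000 h × ₹9.9 = ₹65.37 + ₹712.8 = ₹778.17
LED bulb: ₹201.06 + (4/1000) kW × 2000 h × ₹9.9 = ₹201.06 + ₹79.2 = ₹280.26
Saving = ₹778.17 − ₹280.26 = ₹497.91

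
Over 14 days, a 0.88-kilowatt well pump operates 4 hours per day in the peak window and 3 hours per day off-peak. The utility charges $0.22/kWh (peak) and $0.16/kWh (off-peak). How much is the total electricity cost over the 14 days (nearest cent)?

$16.76

Peak energy = 0.88 kW × 4 h × 14 = 49.28 kWh
Off-peak energy = 0.88 kW × 3 h × 14 = 36.96 kWh
Cost = 49.28 × $0.22 + 36.96 × $0.16 = $10.8416 + $5.9136 = $16.76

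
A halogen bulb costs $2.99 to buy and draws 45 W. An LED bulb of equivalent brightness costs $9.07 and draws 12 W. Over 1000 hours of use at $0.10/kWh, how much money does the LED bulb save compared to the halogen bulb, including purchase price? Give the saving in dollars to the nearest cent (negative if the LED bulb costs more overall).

-$2.78

halogen bulb: $2.99 + (45/1000) kW × 1000 h × $0.10 = $2.99 + $4.5 = $7.49
LED bulb: $9.07 + (12/1000) kW × 1000 h × $0.10 = $9.07 + $1.2 = $10.27
Saving = $7.49 − $10.27 = −$2.78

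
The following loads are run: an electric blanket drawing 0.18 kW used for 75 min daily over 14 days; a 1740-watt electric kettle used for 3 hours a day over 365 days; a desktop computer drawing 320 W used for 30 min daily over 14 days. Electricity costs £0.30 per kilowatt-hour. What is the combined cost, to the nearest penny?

£573.21

electric blanket: Runtime = 75 min × 14 = 1050 min = 17.5 h
electric blanket: 0.18 kW × 17.5 h = 3.15 kWh
electric kettle: Runtime = 3 h/day × 365 days = 1095 h
electric kettle: 1.74 kW × 1095 h = 1905.3 kWh
desktop computer: Runtime = 30 min × 14 = 420 min = 7 h
desktop computer: 0.32 kW × 7 h = 2.24 kWh
Total energy = 1910.69 kWh
Cost = 1910.69 × £0.30 = £573.21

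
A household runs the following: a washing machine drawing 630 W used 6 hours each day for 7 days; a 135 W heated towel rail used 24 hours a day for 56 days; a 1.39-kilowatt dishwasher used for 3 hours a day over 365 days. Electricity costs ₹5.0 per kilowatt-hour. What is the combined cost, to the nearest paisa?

washing machine: Runtime = 6 h/day × 7 days = 42 h
washing machine: 0.63 kW × 42 h = 26.46 kWh
heated towel rail: Runtime = 24 h × 56 = 1344 h
heated towel rail: 0.135 kW × 1344 h = 181.44 kWh
dishwasher: Runtime = 3 h/day × 365 days = 1095 h
dishwasher: 1.39 kW × 1095 h = 1522.05 kWh
Total energy = 1729.95 kWh
Cost = 1729.95 × ₹5.0 = ₹8649.75

₹8649.75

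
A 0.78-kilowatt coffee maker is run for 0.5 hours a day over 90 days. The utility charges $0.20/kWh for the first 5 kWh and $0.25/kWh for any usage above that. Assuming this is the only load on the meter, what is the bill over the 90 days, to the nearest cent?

$8.53

Runtime = 0.5 h/day × 90 days = 45 h
Energy = 0.78 kW × 45 h = 35.1 kWh
Tier 1 (0–5 kWh): 5 × $0.20 = $1
Above 5 kWh: 30.1 × $0.25 = $7.525
Bill = $8.53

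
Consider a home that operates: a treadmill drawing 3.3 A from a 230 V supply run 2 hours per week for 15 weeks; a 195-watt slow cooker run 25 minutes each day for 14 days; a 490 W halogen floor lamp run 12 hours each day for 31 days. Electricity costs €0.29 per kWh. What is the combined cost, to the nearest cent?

treadmill: Power = 3.3 A × 230 V = 759 W = 0.759 kW
treadmill: Runtime = 2 h/week × 15 weeks = 30 h
treadmill: 0.759 kW × 30 h = 22.77 kWh
slow cooker: Runtime = 25 min × 14 = 350 min = 5.833333… h
slow cooker: 0.195 kW × 5.833333… h = 1.1375 kWh
halogen floor lamp: Runtime = 12 h/day × 31 days = 372 h
halogen floor lamp: 0.49 kW × 372 h = 182.28 kWh
Total energy = 206.1875 kWh
Cost = 206.1875 × €0.29 = €59.79

€59.79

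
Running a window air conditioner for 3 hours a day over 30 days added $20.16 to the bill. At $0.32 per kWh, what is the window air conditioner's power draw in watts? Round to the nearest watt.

Energy = $20.16 ÷ $0.32/kWh = 63 kWh
Runtime = 3 h/day × 30 days = 90 h
Power = 63 kWh ÷ 90 h = 0.7 kW = 700 W

700 W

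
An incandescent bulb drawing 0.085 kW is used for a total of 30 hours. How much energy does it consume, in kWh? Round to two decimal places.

Energy = 0.085 kW × 30 h = 2.55 kWh

2.55 kWh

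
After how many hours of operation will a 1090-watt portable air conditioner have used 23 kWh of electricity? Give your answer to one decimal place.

Hours = 23 kWh ÷ 1.09 kW = 21.1 h

21.1 h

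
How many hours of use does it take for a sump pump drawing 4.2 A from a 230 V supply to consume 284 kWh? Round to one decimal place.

Power = 4.2 A × 230 V = 966 W = 0.966 kW
Hours = 284 kWh ÷ 0.966 kW = 294.0 h

294.0 h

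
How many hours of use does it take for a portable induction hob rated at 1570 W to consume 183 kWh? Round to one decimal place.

116.6 h

Hours = 183 kWh ÷ 1.57 kW = 116.6 h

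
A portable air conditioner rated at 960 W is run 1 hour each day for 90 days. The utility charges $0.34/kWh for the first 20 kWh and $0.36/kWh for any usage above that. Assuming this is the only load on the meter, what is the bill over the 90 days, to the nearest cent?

Runtime = 1 h/day × 90 days = 90 h
Energy = 0.96 kW × 90 h = 86.4 kWh
Tier 1 (0–20 kWh): 20 × $0.34 = $6.8
Above 20 kWh: 66.4 × $0.36 = $23.904
Bill = $30.70

$30.70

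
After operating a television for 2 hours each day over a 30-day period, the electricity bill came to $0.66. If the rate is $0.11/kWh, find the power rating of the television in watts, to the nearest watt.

Energy = $0.66 ÷ $0.11/kWh = 6 kWh
Runtime = 2 h/day × 30 days = 60 h
Power = 6 kWh ÷ 60 h = 0.1 kW = 100 W

100 W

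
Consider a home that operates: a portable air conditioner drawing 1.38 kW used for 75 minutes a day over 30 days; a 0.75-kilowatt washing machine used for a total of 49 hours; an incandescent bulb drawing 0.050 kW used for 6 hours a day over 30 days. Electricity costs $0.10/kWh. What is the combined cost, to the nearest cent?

portable air conditioner: Runtime = 75 min × 30 = 2250 min = 37.5 h
portable air conditioner: 1.38 kW × 37.5 h = 51.75 kWh
washing machine: 0.75 kW × 49 h = 36.75 kWh
incandescent bulb: Runtime = 6 h/day × 30 days = 180 h
incandescent bulb: 0.05 kW × 180 h = 9 kWh
Total energy = 97.5 kWh
Cost = 97.5 × $0.10 = $9.75

$9.75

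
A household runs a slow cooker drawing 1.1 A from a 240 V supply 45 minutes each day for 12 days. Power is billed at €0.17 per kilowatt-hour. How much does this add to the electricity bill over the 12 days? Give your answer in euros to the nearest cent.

€0.40

Power = 1.1 A × 240 V = 264 W = 0.264 kW
Runtime = 45 min × 12 = 540 min = 9 h
Energy = 0.264 kW × 9 h = 2.376 kWh
Cost = 2.376 kWh × €0.17/kWh = €0.40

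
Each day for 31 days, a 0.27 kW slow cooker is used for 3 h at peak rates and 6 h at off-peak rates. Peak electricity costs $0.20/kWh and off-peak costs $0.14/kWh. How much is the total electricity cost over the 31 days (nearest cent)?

$12.05

Peak energy = 0.27 kW × 3 h × 31 = 25.11 kWh
Off-peak energy = 0.27 kW × 6 h × 31 = 50.22 kWh
Cost = 25.11 × $0.20 + 50.22 × $0.14 = $5.022 + $7.0308 = $12.05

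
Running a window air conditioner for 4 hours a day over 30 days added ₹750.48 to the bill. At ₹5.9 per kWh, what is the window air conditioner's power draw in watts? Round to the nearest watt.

Energy = ₹750.48 ÷ ₹5.9/kWh = 127.2 kWh
Runtime = 4 h/day × 30 days = 120 h
Power = 127.2 kWh ÷ 120 h = 1.06 kW = 1060 W

1060 W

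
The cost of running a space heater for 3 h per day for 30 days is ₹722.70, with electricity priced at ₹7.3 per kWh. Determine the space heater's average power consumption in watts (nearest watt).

Energy = ₹722.70 ÷ ₹7.3/kWh = 99 kWh
Runtime = 3 h/day × 30 days = 90 h
Power = 99 kWh ÷ 90 h = 1.1 kW = 1100 W

1100 W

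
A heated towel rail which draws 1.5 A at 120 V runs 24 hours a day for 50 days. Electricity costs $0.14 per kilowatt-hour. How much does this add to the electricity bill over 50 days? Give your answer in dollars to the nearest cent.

Power = 1.5 A × 120 V = 180 W = 0.18 kW
Runtime = 24 h × 50 = 1200 h
Energy = 0.18 kW × 1200 h = 216 kWh
Cost = 216 kWh × $0.14/kWh = $30.24

$30.24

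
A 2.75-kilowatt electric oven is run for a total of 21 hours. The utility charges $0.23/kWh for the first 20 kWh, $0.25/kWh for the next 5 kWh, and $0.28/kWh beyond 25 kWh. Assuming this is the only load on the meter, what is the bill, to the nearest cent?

Energy = 2.75 kW × 21 h = 57.75 kWh
Tier 1 (0–20 kWh): 20 × $0.23 = $4.6
Tier 2 (20–25 kWh): 5 × $0.25 = $1.25
Above 25 kWh: 32.75 × $0.28 = $9.17
Bill = $15.02

$15.02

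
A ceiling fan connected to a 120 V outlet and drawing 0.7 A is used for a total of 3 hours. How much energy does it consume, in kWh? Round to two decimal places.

Power = 0.7 A × 120 V = 84 W = 0.084 kW
Energy = 0.084 kW × 3 h = 0.252 kWh ≈ 0.25 kWh

0.25 kWh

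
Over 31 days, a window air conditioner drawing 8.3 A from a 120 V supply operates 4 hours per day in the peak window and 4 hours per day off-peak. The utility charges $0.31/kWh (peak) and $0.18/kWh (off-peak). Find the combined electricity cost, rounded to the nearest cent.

$60.52

Power = 8.3 A × 120 V = 996 W = 0.996 kW
Peak energy = 0.996 kW × 4 h × 31 = 123.504 kWh
Off-peak energy = 0.996 kW × 4 h × 31 = 123.504 kWh
Cost = 123.504 × $0.31 + 123.504 × $0.18 = $38.28624 + $22.23072 = $60.52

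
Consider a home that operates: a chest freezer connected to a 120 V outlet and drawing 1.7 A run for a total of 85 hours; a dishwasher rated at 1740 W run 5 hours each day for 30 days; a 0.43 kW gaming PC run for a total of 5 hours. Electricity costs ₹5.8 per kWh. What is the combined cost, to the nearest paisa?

₹1626.84

chest freezer: Power = 1.7 A × 120 V = 204 W = 0.204 kW
chest freezer: 0.204 kW × 85 h = 17.34 kWh
dishwasher: Runtime = 5 h/day × 30 days = 150 h
dishwasher: 1.74 kW × 150 h = 261 kWh
gaming PC: 0.43 kW × 5 h = 2.15 kWh
Total energy = 280.49 kWh
Cost = 280.49 × ₹5.8 = ₹1626.84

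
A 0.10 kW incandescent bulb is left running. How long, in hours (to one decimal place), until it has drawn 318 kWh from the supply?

3180.0 h

Hours = 318 kWh ÷ 0.1 kW = 3180.0 h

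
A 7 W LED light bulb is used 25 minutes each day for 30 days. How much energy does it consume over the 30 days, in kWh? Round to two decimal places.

0.09 kWh

Runtime = 25 min × 30 = 750 min = 12.5 h
Energy = 0.007 kW × 12.5 h = 0.0875 kWh ≈ 0.09 kWh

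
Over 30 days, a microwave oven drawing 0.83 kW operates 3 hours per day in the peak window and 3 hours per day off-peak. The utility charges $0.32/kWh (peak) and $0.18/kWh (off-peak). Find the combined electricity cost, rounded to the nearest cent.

$37.35

Peak energy = 0.83 kW × 3 h × 30 = 74.7 kWh
Off-peak energy = 0.83 kW × 3 h × 30 = 74.7 kWh
Cost = 74.7 × $0.32 + 74.7 × $0.18 = $23.904 + $13.446 = $37.35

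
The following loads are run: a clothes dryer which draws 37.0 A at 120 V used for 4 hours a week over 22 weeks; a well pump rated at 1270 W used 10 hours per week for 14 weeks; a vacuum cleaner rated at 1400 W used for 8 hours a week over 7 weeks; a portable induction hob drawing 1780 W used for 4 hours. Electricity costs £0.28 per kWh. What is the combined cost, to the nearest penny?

clothes dryer: Power = 37.0 A × 120 V = 4440 W = 4.44 kW
clothes dryer: Runtime = 4 h/week × 22 weeks = 88 h
clothes dryer: 4.44 kW × 88 h = 390.72 kWh
well pump: Runtime = 10 h/week × 14 weeks = 140 h
well pump: 1.27 kW × 140 h = 177.8 kWh
vacuum cleaner: Runtime = 8 h/week × 7 weeks = 56 h
vacuum cleaner: 1.4 kW × 56 h = 78.4 kWh
portable induction hob: 1.78 kW × 4 h = 7.12 kWh
Total energy = 654.04 kWh
Cost = 654.04 × £0.28 = £183.13

£183.13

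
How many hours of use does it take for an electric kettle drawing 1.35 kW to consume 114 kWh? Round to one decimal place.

84.4 h

Hours = 114 kWh ÷ 1.35 kW = 84.4 h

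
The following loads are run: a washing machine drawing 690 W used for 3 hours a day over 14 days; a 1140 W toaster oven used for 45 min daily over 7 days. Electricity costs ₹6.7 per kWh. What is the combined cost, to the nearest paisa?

washing machine: Runtime = 3 h/day × 14 days = 42 h
washing machine: 0.69 kW × 42 h = 28.98 kWh
toaster oven: Runtime = 45 min × 7 = 315 min = 5.25 h
toaster oven: 1.14 kW × 5.25 h = 5.985 kWh
Total energy = 34.965 kWh
Cost = 34.965 × ₹6.7 = ₹234.27

₹234.27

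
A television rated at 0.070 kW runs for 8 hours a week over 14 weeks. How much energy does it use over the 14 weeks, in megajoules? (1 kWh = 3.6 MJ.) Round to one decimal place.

Runtime = 8 h/week × 14 weeks = 112 h
Energy = 0.07 kW × 112 h = 7.84 kWh
= 7.84 × 3.6 MJ = 28.2 MJ

28.2 MJ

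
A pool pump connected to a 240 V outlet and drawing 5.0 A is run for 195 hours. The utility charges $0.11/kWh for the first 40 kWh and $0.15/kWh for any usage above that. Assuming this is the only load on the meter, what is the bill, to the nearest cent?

Power = 5.0 A × 240 V = 1200 W = 1.2 kW
Energy = 1.2 kW × 195 h = 234 kWh
Tier 1 (0–40 kWh): 40 × $0.11 = $4.4
Above 40 kWh: 194 × $0.15 = $29.1
Bill = $33.50

$33.50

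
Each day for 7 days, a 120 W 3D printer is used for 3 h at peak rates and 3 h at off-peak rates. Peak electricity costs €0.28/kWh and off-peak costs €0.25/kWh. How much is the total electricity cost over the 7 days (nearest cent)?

€1.34

Peak energy = 0.12 kW × 3 h × 7 = 2.52 kWh
Off-peak energy = 0.12 kW × 3 h × 7 = 2.52 kWh
Cost = 2.52 × €0.28 + 2.52 × €0.25 = €0.7056 + €0.63 = €1.34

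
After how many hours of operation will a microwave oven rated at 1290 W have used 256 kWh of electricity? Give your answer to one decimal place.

Hours = 256 kWh ÷ 1.29 kW = 198.4 h

198.4 h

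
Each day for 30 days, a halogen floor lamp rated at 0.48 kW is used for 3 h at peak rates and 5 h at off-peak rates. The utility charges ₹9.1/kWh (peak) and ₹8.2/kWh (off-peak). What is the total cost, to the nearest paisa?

₹983.52

Peak energy = 0.48 kW × 3 h × 30 = 43.2 kWh
Off-peak energy = 0.48 kW × 5 h × 30 = 72 kWh
Cost = 43.2 × ₹9.1 + 72 × ₹8.2 = ₹393.12 + ₹590.4 = ₹983.52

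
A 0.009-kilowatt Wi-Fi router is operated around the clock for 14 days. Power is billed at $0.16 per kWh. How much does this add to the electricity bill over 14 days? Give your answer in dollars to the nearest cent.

Runtime = 24 h × 14 = 336 h
Energy = 0.009 kW × 336 h = 3.024 kWh
Cost = 3.024 kWh × $0.16/kWh = $0.48

$0.48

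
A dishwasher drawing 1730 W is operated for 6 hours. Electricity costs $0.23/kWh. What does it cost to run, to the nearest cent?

$2.39

Energy = 1.73 kW × 6 h = 10.38 kWh
Cost = 10.38 kWh × $0.23/kWh = $2.39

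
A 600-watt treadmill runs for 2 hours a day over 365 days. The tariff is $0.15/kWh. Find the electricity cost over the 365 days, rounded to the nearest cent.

$65.70

Runtime = 2 h/day × 365 days = 730 h
Energy = 0.6 kW × 730 h = 438 kWh
Cost = 438 kWh × $0.15/kWh = $65.70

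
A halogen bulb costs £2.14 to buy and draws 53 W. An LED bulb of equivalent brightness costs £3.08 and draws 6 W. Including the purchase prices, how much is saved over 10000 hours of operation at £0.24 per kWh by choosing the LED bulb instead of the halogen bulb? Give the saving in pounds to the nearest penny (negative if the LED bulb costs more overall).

£111.86

halogen bulb: £2.14 + (53/1000) kW × 10000 h × £0.24 = £2.14 + £127.2 = £129.34
LED bulb: £3.08 + (6/1000) kW × 10000 h × £0.24 = £3.08 + £14.4 = £17.48
Saving = £129.34 − £17.48 = £111.86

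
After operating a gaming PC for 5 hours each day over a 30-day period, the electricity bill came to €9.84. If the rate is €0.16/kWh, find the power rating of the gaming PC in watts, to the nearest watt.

410 W

Energy = €9.84 ÷ €0.16/kWh = 61.5 kWh
Runtime = 5 h/day × 30 days = 150 h
Power = 61.5 kWh ÷ 150 h = 0.41 kW = 410 W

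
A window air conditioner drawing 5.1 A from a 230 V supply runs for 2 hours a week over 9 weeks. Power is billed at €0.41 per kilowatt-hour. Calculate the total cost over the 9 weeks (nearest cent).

Power = 5.1 A × 230 V = 1173 W = 1.173 kW
Runtime = 2 h/week × 9 weeks = 18 h
Energy = 1.173 kW × 18 h = 21.114 kWh
Cost = 21.114 kWh × €0.41/kWh = €8.66

€8.66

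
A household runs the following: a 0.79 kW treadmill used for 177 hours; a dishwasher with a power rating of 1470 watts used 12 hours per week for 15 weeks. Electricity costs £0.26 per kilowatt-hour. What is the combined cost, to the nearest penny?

£105.15

treadmill: 0.79 kW × 177 h = 139.83 kWh
dishwasher: Runtime = 12 h/week × 15 weeks = 180 h
dishwasher: 1.47 kW × 180 h = 264.6 kWh
Total energy = 404.43 kWh
Cost = 404.43 × £0.26 = £105.15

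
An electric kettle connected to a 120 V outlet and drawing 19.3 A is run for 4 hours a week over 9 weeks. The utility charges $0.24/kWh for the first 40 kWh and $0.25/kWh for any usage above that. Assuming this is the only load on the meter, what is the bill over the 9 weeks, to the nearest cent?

$20.44

Power = 19.3 A × 120 V = 2316 W = 2.316 kW
Runtime = 4 h/week × 9 weeks = 36 h
Energy = 2.316 kW × 36 h = 83.376 kWh
Tier 1 (0–40 kWh): 40 × $0.24 = $9.6
Above 40 kWh: 43.376 × $0.25 = $10.844
Bill = $20.44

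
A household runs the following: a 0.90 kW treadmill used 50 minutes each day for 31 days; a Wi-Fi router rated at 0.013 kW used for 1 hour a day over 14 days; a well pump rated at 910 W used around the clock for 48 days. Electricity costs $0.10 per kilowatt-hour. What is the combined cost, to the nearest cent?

treadmill: Runtime = 50 min × 31 = 1550 min = 25.833333… h
treadmill: 0.9 kW × 25.833333… h = 23.25 kWh
Wi-Fi router: Runtime = 1 h/day × 14 days = 14 h
Wi-Fi router: 0.013 kW × 14 h = 0.182 kWh
well pump: Runtime = 24 h × 48 = 1152 h
well pump: 0.91 kW × 1152 h = 1048.32 kWh
Total energy = 1071.752 kWh
Cost = 1071.752 × $0.10 = $107.18

$107.18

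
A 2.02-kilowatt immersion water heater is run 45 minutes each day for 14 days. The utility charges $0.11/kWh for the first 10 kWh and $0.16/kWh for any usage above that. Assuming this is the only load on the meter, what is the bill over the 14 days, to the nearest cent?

$2.89

Runtime = 45 min × 14 = 630 min = 10.5 h
Energy = 2.02 kW × 10.5 h = 21.21 kWh
Tier 1 (0–10 kWh): 10 × $0.11 = $1.1
Above 10 kWh: 11.21 × $0.16 = $1.7936
Bill = $2.89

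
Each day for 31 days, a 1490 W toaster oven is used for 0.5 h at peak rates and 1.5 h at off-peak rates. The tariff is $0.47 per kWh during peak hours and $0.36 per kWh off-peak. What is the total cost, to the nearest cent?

$35.80

Peak energy = 1.49 kW × 0.5 h × 31 = 23.095 kWh
Off-peak energy = 1.49 kW × 1.5 h × 31 = 69.285 kWh
Cost = 23.095 × $0.47 + 69.285 × $0.36 = $10.85465 + $24.9426 = $35.80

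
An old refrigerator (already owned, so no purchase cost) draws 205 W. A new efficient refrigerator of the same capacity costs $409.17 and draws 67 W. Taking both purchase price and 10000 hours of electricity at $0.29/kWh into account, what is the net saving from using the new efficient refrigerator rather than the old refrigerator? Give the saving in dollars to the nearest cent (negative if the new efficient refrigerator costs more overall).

-$8.97

old refrigerator: $0.00 + (205/1000) kW × 10000 h × $0.29 = $0.00 + $594.5 = $594.5
new efficient refrigerator: $409.17 + (67/1000) kW × 10000 h × $0.29 = $409.17 + $194.3 = $603.47
Saving = $594.5 − $603.47 = −$8.97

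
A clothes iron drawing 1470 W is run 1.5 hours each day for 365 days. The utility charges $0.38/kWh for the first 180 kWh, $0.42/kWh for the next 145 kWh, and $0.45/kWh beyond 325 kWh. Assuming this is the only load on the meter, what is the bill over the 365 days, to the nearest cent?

$345.22

Runtime = 1.5 h/day × 365 days = 547.5 h
Energy = 1.47 kW × 547.5 h = 804.825 kWh
Tier 1 (0–180 kWh): 180 × $0.38 = $68.4
Tier 2 (180–325 kWh): 145 × $0.42 = $60.9
Above 325 kWh: 479.825 × $0.45 = $215.92125
Bill = $345.22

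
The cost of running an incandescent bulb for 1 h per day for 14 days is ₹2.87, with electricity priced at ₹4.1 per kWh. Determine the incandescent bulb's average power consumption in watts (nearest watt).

50 W

Energy = ₹2.87 ÷ ₹4.1/kWh = 0.7 kWh
Runtime = 1 h/day × 14 days = 14 h
Power = 0.7 kWh ÷ 14 h = 0.05 kW = 50 W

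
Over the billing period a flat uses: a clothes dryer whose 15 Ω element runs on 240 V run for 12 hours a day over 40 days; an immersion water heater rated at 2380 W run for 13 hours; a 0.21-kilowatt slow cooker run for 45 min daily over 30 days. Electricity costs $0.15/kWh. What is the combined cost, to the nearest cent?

clothes dryer: Power = V²/R = 240²/15 = 3840 W = 3.84 kW
clothes dryer: Runtime = 12 h/day × 40 days = 480 h
clothes dryer: 3.84 kW × 480 h = 1843.2 kWh
immersion water heater: 2.38 kW × 13 h = 30.94 kWh
slow cooker: Runtime = 45 min × 30 = 1350 min = 22.5 h
slow cooker: 0.21 kW × 22.5 h = 4.725 kWh
Total energy = 1878.865 kWh
Cost = 1878.865 × $0.15 = $281.83

$281.83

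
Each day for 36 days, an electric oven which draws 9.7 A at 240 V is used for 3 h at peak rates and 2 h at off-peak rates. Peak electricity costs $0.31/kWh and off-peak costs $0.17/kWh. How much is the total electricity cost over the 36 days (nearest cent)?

$106.44

Power = 9.7 A × 240 V = 2328 W = 2.328 kW
Peak energy = 2.328 kW × 3 h × 36 = 251.424 kWh
Off-peak energy = 2.328 kW × 2 h × 36 = 167.616 kWh
Cost = 251.424 × $0.31 + 167.616 × $0.17 = $77.94144 + $28.49472 = $106.44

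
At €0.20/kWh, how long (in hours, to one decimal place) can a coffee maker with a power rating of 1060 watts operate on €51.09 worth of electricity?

241.0 h

Energy available = €51.09 ÷ €0.20/kWh = 255.45 kWh
Hours = 255.45 kWh ÷ 1.06 kW = 241.0 h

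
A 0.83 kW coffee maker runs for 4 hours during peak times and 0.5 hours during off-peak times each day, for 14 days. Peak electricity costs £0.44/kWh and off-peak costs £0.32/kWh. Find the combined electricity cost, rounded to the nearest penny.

£22.31

Peak energy = 0.83 kW × 4 h × 14 = 46.48 kWh
Off-peak energy = 0.83 kW × 0.5 h × 14 = 5.81 kWh
Cost = 46.48 × £0.44 + 5.81 × £0.32 = £20.4512 + £1.8592 = £22.31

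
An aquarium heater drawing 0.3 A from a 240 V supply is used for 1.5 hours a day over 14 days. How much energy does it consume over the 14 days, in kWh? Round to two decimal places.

Power = 0.3 A × 240 V = 72 W = 0.072 kW
Runtime = 1.5 h/day × 14 days = 21 h
Energy = 0.072 kW × 21 h = 1.512 kWh ≈ 1.51 kWh

1.51 kWh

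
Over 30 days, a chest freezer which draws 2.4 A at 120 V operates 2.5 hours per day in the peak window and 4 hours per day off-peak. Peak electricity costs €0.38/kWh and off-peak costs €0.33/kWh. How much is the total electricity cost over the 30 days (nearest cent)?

€19.61

Power = 2.4 A × 120 V = 288 W = 0.288 kW
Peak energy = 0.288 kW × 2.5 h × 30 = 21.6 kWh
Off-peak energy = 0.288 kW × 4 h × 30 = 34.56 kWh
Cost = 21.6 × €0.38 + 34.56 × €0.33 = €8.208 + €11.4048 = €19.61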